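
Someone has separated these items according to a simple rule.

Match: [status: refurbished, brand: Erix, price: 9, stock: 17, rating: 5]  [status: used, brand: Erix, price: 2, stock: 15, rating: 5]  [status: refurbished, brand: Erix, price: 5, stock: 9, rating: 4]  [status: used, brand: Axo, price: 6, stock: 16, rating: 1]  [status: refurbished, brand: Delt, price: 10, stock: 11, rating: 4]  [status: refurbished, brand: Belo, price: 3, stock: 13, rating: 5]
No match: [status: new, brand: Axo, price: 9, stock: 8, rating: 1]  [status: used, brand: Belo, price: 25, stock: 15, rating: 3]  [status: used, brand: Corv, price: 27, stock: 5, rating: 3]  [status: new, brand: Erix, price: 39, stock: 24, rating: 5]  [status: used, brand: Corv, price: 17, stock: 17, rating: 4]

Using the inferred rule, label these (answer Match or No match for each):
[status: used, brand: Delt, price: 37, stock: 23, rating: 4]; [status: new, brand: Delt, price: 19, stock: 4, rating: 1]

A rule that fits every label: price ≤ 10 AND stock ≥ 9 — true of each 'Match' example, false of each 'No match' one.
[status: used, brand: Delt, price: 37, stock: 23, rating: 4]: No match (price = 37, stock = 23).
[status: new, brand: Delt, price: 19, stock: 4, rating: 1]: No match (price = 19, stock = 4).

No match, No match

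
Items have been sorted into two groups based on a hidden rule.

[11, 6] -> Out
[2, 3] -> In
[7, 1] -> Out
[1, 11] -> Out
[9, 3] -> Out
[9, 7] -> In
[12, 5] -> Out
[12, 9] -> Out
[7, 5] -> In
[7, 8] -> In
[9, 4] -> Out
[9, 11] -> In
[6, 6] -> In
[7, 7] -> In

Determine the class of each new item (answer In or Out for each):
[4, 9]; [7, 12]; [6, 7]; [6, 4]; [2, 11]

The simplest hypothesis consistent with all the labels is: |first − second| ≤ 2.
[4, 9]: |4−9| = 5 — fails this test, so Out. [7, 12]: |7−12| = 5 — fails this test, so Out. [6, 7]: |6−7| = 1 — meets the rule, so In. [6, 4]: |6−4| = 2 — meets the rule, so In. [2, 11]: |2−11| = 9 — fails this test, so Out.

Out, Out, In, In, Out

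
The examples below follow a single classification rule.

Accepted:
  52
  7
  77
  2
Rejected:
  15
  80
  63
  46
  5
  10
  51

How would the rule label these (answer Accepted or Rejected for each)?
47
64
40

Looking at the examples, the only property every 'Accepted' case has and every 'Rejected' case lacks is: ≡ 2 (mod 5).
47: 47 mod 5 = 2, checks out → Accepted. 64: 64 mod 5 = 4, does not satisfy this → Rejected. 40: 40 mod 5 = 0, does not satisfy this → Rejected.

Accepted, Rejected, Rejected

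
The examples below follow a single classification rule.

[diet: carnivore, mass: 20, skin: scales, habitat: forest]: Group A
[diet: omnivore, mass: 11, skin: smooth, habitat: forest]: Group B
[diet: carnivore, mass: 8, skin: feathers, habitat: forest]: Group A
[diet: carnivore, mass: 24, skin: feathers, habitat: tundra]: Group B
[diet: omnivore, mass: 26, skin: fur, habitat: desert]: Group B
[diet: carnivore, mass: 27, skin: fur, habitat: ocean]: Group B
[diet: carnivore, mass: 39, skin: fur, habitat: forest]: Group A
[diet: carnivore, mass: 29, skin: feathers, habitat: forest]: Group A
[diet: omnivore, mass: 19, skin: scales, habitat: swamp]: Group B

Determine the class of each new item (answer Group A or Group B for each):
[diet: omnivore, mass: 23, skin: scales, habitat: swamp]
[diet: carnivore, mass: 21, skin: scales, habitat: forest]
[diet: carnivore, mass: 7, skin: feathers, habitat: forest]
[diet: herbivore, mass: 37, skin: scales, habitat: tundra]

Group B, Group A, Group A, Group B

Rule: diet is carnivore AND habitat is forest. This holds for each 'Group A' example and fails for each 'Group B' one.
[diet: omnivore, mass: 23, skin: scales, habitat: swamp] — diet is omnivore, habitat is swamp, hence Group B. [diet: carnivore, mass: 21, skin: scales, habitat: forest] — diet is carnivore, habitat is forest, hence Group A. [diet: carnivore, mass: 7, skin: feathers, habitat: forest] — diet is carnivore, habitat is forest, hence Group A. [diet: herbivore, mass: 37, skin: scales, habitat: tundra] — diet is herbivore, habitat is tundra, hence Group B.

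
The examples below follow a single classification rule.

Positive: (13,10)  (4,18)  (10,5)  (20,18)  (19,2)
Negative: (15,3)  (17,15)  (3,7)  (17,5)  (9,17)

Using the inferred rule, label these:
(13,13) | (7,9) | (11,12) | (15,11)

Negative, Negative, Positive, Negative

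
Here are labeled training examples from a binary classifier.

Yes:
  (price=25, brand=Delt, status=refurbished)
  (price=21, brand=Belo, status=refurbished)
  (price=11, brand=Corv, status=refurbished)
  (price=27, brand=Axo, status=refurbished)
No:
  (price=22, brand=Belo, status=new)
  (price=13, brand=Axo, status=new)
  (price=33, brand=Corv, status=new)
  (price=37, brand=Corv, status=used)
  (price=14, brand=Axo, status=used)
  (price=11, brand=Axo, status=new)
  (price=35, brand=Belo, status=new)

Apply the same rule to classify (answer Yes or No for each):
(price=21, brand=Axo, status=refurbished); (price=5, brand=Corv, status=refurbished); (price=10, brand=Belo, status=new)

'Yes' ⟺ status is refurbished.
(price=21, brand=Axo, status=refurbished): status is refurbished — matches, so Yes.
(price=5, brand=Corv, status=refurbished): status is refurbished — matches, so Yes.
(price=10, brand=Belo, status=new): status is new — does not satisfy this, so No.

Yes, Yes, No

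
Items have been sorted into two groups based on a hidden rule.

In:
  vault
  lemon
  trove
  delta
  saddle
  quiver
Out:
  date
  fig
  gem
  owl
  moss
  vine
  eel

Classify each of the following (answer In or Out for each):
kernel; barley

In, In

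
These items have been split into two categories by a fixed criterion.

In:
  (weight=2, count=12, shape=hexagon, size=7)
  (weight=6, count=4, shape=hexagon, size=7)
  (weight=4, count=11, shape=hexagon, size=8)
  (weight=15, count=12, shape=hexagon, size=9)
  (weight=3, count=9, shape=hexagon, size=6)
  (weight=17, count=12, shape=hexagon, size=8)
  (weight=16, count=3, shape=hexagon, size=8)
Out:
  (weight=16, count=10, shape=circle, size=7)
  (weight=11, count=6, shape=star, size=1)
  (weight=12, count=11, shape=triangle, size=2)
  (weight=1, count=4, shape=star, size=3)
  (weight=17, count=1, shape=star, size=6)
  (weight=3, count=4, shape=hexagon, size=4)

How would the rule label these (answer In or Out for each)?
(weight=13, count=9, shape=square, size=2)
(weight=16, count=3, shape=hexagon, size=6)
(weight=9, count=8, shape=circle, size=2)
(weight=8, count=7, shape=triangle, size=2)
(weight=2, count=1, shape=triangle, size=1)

A rule that fits every label: shape is hexagon AND size ≥ 6 — true of each 'In' example, false of each 'Out' one.
(weight=13, count=9, shape=square, size=2): shape is square, size = 2, does not pass → Out. (weight=16, count=3, shape=hexagon, size=6): shape is hexagon, size = 6, satisfies this → In. (weight=9, count=8, shape=circle, size=2): shape is circle, size = 2, does not pass → Out. (weight=8, count=7, shape=triangle, size=2): shape is triangle, size = 2, does not pass → Out. (weight=2, count=1, shape=triangle, size=1): shape is triangle, size = 1, does not pass → Out.

Out, In, Out, Out, Out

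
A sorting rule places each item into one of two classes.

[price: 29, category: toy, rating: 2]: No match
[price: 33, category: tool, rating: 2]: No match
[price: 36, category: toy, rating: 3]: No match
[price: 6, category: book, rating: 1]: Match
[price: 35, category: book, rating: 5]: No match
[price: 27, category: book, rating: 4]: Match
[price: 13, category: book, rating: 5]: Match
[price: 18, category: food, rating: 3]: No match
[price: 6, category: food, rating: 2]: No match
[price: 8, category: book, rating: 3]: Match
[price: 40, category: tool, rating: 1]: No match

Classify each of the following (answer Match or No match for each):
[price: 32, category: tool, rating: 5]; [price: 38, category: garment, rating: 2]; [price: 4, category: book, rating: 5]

No match, No match, Match

The classifier is using: category is book AND price ≤ 27.
[price: 32, category: tool, rating: 5]: category is tool, price = 32, doesn't match → No match. [price: 38, category: garment, rating: 2]: category is garment, price = 38, doesn't match → No match. [price: 4, category: book, rating: 5]: category is book, price = 4, satisfies this → Match.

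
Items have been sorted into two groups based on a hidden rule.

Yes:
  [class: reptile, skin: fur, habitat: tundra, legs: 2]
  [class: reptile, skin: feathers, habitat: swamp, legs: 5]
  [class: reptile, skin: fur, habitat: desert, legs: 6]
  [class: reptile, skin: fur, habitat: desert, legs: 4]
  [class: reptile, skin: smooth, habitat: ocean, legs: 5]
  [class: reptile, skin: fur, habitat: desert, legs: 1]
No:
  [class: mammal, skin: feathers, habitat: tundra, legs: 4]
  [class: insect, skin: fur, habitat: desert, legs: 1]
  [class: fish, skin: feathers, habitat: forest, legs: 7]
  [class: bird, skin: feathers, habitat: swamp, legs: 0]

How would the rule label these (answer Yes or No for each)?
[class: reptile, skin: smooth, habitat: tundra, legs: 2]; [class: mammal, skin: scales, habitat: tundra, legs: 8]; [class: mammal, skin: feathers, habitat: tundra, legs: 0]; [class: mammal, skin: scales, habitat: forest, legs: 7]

Yes, No, No, No

The common property of the 'Yes' items is: class is reptile. No 'No' item has it.
[class: reptile, skin: smooth, habitat: tundra, legs: 2] → class is reptile → Yes.
[class: mammal, skin: scales, habitat: tundra, legs: 8] → class is mammal → No.
[class: mammal, skin: feathers, habitat: tundra, legs: 0] → class is mammal → No.
[class: mammal, skin: scales, habitat: forest, legs: 7] → class is mammal → No.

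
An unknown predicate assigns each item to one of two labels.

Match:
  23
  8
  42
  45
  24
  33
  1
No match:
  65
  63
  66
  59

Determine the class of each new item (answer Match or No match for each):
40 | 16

Match, Match

All 'Match' examples share one property — at most 45 — and every 'No match' example lacks it.
40: 40 ≤ 45 — qualifies, so Match. 16: 16 ≤ 45 — qualifies, so Match.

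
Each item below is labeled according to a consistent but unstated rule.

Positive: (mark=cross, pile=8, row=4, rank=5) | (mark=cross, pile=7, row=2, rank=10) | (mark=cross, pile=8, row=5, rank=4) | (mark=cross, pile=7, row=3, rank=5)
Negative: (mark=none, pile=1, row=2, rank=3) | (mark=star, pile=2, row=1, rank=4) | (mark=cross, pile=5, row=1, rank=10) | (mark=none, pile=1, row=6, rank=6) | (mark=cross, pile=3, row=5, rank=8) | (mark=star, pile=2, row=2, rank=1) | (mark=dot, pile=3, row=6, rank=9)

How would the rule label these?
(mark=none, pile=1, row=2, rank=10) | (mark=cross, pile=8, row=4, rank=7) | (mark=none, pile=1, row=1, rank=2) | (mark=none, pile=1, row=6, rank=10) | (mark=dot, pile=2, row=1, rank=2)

Negative, Positive, Negative, Negative, Negative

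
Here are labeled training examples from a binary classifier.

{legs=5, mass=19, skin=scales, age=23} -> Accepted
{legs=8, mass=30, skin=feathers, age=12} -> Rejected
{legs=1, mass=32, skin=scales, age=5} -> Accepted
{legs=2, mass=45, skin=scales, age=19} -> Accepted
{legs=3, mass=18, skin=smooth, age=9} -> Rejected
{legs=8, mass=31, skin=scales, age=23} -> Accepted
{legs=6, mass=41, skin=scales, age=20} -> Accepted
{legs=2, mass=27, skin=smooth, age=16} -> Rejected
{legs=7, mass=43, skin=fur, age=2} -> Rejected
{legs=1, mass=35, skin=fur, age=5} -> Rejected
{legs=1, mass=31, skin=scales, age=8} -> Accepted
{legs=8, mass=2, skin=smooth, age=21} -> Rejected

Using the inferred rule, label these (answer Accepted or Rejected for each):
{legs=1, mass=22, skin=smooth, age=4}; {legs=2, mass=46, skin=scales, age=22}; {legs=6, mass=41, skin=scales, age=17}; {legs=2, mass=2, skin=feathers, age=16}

One predicate separates the groups cleanly: skin is scales.
{legs=1, mass=22, skin=smooth, age=4} — skin is smooth, hence Rejected. {legs=2, mass=46, skin=scales, age=22} — skin is scales, hence Accepted. {legs=6, mass=41, skin=scales, age=17} — skin is scales, hence Accepted. {legs=2, mass=2, skin=feathers, age=16} — skin is feathers, hence Rejected.

Rejected, Accepted, Accepted, Rejected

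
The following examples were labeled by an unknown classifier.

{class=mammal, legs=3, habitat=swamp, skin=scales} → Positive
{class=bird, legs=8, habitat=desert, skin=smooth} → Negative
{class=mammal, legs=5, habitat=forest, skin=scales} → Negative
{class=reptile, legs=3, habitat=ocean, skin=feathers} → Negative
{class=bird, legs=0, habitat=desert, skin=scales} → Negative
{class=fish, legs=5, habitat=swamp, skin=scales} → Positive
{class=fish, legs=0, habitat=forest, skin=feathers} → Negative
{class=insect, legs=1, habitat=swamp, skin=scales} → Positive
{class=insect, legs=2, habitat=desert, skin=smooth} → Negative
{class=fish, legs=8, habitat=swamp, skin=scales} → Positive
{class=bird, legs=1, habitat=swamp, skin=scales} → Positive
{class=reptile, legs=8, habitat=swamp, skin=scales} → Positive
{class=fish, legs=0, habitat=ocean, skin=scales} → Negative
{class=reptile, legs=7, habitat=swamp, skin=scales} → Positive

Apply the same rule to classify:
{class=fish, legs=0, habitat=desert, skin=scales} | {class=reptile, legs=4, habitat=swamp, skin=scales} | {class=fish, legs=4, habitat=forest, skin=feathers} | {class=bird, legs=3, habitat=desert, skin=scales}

Comparing the two groups points to one rule — habitat is swamp.

Negative, Positive, Negative, Negative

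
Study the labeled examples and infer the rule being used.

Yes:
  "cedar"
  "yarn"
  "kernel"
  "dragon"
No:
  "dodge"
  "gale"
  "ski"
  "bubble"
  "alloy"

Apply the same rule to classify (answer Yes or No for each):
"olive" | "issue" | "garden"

No, No, Yes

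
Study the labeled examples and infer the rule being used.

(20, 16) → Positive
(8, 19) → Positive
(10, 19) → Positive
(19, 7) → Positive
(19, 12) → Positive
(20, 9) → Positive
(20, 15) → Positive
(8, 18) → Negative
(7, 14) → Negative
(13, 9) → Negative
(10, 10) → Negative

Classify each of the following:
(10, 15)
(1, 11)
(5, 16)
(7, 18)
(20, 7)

Negative, Negative, Negative, Negative, Positive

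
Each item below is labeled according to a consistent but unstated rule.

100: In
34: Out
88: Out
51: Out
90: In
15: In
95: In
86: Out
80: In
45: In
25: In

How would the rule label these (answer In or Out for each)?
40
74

In, Out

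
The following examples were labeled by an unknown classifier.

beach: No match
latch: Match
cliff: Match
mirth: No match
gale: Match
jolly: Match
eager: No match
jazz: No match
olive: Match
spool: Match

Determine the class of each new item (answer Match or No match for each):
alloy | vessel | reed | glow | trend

Checking candidate rules against both groups, what survives is: contains 'l'.
alloy: has 'l' — passes, so Match.
vessel: has 'l' — passes, so Match.
reed: no 'l' — does not fit, so No match.
glow: has 'l' — passes, so Match.
trend: no 'l' — does not fit, so No match.

Match, Match, No match, Match, No match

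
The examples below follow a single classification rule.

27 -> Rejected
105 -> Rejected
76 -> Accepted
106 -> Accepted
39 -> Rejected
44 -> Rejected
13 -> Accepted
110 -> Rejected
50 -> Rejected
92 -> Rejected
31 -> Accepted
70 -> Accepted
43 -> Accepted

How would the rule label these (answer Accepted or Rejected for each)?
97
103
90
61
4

Accepted, Accepted, Rejected, Accepted, Accepted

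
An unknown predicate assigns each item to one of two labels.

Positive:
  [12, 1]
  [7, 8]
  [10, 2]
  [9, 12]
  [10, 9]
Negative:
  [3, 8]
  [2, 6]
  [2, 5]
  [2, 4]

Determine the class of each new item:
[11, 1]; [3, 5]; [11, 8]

The simplest hypothesis consistent with all the labels is: sum ≥ 12.
Positive: [11, 1], since 11+1 = 12.
Negative: [3, 5], since 3+5 = 8.
Positive: [11, 8], since 11+8 = 19.

Positive, Negative, Positive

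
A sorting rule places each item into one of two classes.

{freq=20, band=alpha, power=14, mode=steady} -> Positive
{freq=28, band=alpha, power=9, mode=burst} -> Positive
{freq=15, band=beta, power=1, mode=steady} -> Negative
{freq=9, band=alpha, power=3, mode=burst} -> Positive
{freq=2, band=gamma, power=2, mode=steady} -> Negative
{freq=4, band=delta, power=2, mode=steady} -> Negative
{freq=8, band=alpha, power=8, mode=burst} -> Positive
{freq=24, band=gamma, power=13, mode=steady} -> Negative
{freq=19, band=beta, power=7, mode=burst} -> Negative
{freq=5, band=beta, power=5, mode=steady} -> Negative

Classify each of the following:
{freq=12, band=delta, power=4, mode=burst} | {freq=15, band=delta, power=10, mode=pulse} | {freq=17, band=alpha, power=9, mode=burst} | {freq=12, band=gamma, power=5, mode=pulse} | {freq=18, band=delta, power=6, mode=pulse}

Negative, Negative, Positive, Negative, Negative

Rule: band is alpha. This holds for each 'Positive' example and fails for each 'Negative' one.
{freq=12, band=delta, power=4, mode=burst}: Negative (band is delta). {freq=15, band=delta, power=10, mode=pulse}: Negative (band is delta). {freq=17, band=alpha, power=9, mode=burst}: Positive (band is alpha). {freq=12, band=gamma, power=5, mode=pulse}: Negative (band is gamma). {freq=18, band=delta, power=6, mode=pulse}: Negative (band is delta).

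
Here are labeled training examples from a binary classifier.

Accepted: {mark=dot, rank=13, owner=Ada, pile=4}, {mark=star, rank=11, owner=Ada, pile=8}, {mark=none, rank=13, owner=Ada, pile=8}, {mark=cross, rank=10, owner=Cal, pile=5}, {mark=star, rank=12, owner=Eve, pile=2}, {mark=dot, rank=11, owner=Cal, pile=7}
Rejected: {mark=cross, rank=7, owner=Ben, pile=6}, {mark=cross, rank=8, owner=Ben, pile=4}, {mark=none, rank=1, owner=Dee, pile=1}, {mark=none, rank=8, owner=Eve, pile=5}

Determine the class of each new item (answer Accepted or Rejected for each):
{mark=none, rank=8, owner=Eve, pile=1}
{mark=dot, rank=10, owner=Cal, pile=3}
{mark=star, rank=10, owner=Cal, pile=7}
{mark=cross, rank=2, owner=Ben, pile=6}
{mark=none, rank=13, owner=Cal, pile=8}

Rejected, Accepted, Accepted, Rejected, Accepted

The rule appears to be: rank ≥ 10.
Rejected: {mark=none, rank=8, owner=Eve, pile=1}, since rank = 8. Accepted: {mark=dot, rank=10, owner=Cal, pile=3}, since rank = 10. Accepted: {mark=star, rank=10, owner=Cal, pile=7}, since rank = 10. Rejected: {mark=cross, rank=2, owner=Ben, pile=6}, since rank = 2. Accepted: {mark=none, rank=13, owner=Cal, pile=8}, since rank = 13.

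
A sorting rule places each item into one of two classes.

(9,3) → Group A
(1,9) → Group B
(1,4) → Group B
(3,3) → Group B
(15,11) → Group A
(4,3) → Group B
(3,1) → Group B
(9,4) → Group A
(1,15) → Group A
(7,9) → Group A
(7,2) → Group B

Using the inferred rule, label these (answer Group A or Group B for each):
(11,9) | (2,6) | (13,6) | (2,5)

Group A, Group B, Group A, Group B

A rule that fits every label: sum ≥ 12 — true of each 'Group A' example, false of each 'Group B' one.
(11,9): Group A (11+9 = 20).
(2,6): Group B (2+6 = 8).
(13,6): Group A (13+6 = 19).
(2,5): Group B (2+5 = 7).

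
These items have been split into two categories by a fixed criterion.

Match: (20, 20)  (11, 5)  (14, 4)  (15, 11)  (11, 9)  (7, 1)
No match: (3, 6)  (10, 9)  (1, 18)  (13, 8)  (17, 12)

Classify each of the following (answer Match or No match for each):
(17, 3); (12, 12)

The distinguishing property — sum is even — holds for all the 'Match' cases and none of the 'No match' cases.

Match, Match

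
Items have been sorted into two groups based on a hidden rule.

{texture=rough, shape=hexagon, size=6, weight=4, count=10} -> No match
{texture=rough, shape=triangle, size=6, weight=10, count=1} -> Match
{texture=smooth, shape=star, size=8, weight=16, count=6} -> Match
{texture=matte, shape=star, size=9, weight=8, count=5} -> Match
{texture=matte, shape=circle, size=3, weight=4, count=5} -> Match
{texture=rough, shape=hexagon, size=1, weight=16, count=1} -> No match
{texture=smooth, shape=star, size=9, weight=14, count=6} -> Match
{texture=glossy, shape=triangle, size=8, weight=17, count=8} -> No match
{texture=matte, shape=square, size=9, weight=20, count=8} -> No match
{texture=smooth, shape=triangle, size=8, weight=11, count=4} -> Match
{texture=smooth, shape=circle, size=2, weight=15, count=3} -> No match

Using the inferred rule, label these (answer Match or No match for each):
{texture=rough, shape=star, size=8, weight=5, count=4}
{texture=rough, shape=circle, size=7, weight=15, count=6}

The simplest hypothesis consistent with all the labels is: count ≤ 6 AND size ≥ 3.
{texture=rough, shape=star, size=8, weight=5, count=4}: count = 4, size = 8, checks out → Match. {texture=rough, shape=circle, size=7, weight=15, count=6}: count = 6, size = 7, checks out → Match.

Match, Match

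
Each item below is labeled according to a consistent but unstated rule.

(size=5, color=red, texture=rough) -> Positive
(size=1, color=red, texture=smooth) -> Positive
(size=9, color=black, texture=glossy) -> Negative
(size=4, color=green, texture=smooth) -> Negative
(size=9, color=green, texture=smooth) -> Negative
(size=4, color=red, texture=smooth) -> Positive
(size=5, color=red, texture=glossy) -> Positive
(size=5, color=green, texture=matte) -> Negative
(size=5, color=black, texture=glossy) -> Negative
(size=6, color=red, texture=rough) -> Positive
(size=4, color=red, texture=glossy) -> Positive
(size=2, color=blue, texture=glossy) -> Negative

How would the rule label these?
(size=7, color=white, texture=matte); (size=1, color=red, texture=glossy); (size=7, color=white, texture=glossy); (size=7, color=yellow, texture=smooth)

Negative, Positive, Negative, Negative

The classifier is using: color is red.
(size=7, color=white, texture=matte) → color is white → Negative.
(size=1, color=red, texture=glossy) → color is red → Positive.
(size=7, color=white, texture=glossy) → color is white → Negative.
(size=7, color=yellow, texture=smooth) → color is yellow → Negative.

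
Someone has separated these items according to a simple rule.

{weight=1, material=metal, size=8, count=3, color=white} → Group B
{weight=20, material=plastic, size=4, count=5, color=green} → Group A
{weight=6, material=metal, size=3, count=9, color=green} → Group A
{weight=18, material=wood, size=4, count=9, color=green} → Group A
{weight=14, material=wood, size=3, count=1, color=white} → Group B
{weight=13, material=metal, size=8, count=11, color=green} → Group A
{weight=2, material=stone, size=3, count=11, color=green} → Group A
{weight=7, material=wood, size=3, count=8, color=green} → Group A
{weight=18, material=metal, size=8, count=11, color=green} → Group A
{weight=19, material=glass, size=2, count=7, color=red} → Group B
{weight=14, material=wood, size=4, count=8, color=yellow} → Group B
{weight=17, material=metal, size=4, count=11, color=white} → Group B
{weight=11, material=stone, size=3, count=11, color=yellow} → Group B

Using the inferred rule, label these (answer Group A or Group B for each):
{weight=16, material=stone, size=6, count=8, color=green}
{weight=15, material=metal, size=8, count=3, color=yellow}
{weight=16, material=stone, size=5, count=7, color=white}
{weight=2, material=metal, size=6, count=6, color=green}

The common property of the 'Group A' items is: color is green. No 'Group B' item has it.
{weight=16, material=stone, size=6, count=8, color=green}: color is green, qualifies → Group A. {weight=15, material=metal, size=8, count=3, color=yellow}: color is yellow, doesn't qualify → Group B. {weight=16, material=stone, size=5, count=7, color=white}: color is white, doesn't qualify → Group B. {weight=2, material=metal, size=6, count=6, color=green}: color is green, qualifies → Group A.

Group A, Group B, Group B, Group A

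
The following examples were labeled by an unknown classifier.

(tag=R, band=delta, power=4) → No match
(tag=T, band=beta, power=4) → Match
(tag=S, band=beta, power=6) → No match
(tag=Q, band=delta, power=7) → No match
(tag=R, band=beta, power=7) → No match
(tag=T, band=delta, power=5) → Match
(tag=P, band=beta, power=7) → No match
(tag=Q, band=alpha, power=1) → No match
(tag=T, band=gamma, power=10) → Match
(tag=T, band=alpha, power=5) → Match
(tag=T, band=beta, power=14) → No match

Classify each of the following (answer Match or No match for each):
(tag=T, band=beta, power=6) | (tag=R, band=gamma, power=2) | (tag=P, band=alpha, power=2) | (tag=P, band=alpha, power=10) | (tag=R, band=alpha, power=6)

'Match' ⟺ tag is T AND power ≤ 10.
(tag=T, band=beta, power=6): Match (tag is T, power = 6). (tag=R, band=gamma, power=2): No match (tag is R, power = 2). (tag=P, band=alpha, power=2): No match (tag is P, power = 2). (tag=P, band=alpha, power=10): No match (tag is P, power = 10). (tag=R, band=alpha, power=6): No match (tag is R, power = 6).

Match, No match, No match, No match, No match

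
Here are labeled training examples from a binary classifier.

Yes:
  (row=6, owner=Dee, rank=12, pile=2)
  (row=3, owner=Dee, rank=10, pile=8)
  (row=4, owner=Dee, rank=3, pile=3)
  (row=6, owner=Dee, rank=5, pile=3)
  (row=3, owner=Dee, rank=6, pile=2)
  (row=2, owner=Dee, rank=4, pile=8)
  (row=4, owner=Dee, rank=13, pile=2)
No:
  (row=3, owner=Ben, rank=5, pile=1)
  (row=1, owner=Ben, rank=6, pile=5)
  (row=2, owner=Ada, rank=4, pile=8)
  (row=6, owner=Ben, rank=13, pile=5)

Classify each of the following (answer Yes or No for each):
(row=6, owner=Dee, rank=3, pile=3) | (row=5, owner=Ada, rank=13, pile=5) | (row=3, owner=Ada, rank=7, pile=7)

Yes, No, No

Checking candidate rules against both groups, what survives is: owner is Dee.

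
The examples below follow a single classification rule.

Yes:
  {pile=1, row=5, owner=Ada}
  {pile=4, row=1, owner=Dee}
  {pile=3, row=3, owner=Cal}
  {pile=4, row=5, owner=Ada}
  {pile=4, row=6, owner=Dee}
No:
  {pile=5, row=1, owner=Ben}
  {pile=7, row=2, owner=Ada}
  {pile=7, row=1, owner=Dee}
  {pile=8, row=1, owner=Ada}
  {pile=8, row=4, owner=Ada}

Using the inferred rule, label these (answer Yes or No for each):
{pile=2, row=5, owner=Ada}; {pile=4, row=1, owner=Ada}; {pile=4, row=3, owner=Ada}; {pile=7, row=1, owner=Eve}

Yes, Yes, Yes, No

Every 'Yes' example satisfies: pile ≤ 4. None of the 'No' examples do.
{pile=2, row=5, owner=Ada} → pile = 2 → Yes.
{pile=4, row=1, owner=Ada} → pile = 4 → Yes.
{pile=4, row=3, owner=Ada} → pile = 4 → Yes.
{pile=7, row=1, owner=Eve} → pile = 7 → No.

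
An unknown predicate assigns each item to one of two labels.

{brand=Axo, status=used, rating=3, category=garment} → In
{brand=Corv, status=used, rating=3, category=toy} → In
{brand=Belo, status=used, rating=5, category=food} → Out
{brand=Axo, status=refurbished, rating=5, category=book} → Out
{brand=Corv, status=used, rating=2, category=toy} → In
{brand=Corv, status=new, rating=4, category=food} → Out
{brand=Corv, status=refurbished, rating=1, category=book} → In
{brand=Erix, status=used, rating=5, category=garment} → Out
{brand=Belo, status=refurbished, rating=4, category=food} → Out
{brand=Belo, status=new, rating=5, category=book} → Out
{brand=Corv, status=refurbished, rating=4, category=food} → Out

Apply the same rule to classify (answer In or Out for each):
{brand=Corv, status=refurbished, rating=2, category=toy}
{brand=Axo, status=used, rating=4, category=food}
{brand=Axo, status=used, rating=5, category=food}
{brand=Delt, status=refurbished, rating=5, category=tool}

The distinguishing property — rating ≤ 3 — holds for all the 'In' cases and none of the 'Out' cases.
{brand=Corv, status=refurbished, rating=2, category=toy} — rating = 2, hence In.
{brand=Axo, status=used, rating=4, category=food} — rating = 4, hence Out.
{brand=Axo, status=used, rating=5, category=food} — rating = 5, hence Out.
{brand=Delt, status=refurbished, rating=5, category=tool} — rating = 5, hence Out.

In, Out, Out, Out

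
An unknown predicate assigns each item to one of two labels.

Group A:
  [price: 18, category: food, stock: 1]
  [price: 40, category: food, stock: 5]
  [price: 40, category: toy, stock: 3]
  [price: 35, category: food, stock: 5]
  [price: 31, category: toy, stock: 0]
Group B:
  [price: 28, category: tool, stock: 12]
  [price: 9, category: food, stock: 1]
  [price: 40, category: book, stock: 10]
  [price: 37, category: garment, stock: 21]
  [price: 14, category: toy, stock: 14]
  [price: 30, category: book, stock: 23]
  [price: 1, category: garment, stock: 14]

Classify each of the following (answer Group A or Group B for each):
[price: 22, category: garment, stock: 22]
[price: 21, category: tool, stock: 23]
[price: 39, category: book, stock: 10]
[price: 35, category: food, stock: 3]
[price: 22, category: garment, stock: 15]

Group B, Group B, Group B, Group A, Group B

One predicate separates the groups cleanly: price ≥ 14 AND stock ≤ 5.
[price: 22, category: garment, stock: 22] → price = 22, stock = 22 → Group B.
[price: 21, category: tool, stock: 23] → price = 21, stock = 23 → Group B.
[price: 39, category: book, stock: 10] → price = 39, stock = 10 → Group B.
[price: 35, category: food, stock: 3] → price = 35, stock = 3 → Group A.
[price: 22, category: garment, stock: 15] → price = 22, stock = 15 → Group B.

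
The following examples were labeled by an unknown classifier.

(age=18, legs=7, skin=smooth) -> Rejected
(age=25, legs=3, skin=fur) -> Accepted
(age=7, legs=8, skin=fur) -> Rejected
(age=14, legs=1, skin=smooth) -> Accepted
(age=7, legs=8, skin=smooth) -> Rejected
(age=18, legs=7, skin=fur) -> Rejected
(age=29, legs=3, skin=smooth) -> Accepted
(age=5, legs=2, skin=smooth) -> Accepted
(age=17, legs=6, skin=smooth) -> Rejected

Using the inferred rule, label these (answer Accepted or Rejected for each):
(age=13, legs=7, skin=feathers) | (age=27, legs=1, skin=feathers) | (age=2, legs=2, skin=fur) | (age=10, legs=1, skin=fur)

Rejected, Accepted, Accepted, Accepted

All 'Accepted' examples share one property — legs ≤ 3 — and every 'Rejected' example lacks it.
Rejected: (age=13, legs=7, skin=feathers), since legs = 7.
Accepted: (age=27, legs=1, skin=feathers), since legs = 1.
Accepted: (age=2, legs=2, skin=fur), since legs = 2.
Accepted: (age=10, legs=1, skin=fur), since legs = 1.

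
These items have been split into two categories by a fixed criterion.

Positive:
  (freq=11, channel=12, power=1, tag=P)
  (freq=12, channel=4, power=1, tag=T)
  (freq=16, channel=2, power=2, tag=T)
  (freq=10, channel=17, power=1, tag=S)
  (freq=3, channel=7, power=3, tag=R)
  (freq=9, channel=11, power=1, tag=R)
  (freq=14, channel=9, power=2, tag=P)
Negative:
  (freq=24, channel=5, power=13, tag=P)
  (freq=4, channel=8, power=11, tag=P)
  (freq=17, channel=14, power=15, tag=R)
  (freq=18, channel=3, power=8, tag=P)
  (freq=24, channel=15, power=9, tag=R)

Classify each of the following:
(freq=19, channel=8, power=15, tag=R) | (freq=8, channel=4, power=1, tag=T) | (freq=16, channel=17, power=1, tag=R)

Negative, Positive, Positive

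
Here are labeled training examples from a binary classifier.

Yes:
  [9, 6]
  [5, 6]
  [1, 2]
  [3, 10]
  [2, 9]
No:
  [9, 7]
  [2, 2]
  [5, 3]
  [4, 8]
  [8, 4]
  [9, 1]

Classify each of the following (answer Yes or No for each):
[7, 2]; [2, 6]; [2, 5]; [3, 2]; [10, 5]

Yes, No, Yes, Yes, Yes

The distinguishing property — sum is odd — holds for all the 'Yes' cases and none of the 'No' cases.
[7, 2]: Yes (7+2 = 9). [2, 6]: No (2+6 = 8). [2, 5]: Yes (2+5 = 7). [3, 2]: Yes (3+2 = 5). [10, 5]: Yes (10+5 = 15).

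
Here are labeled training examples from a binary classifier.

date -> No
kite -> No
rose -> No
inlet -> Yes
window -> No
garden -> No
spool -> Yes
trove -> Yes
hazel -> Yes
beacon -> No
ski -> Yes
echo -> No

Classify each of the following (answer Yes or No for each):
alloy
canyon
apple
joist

Yes, No, Yes, Yes

The common property of the 'Yes' items is: odd length. No 'No' item has it.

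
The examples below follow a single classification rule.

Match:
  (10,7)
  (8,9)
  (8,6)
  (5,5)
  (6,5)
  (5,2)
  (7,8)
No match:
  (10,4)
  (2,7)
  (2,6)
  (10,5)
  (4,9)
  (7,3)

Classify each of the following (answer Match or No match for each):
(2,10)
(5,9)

No match, No match

One predicate separates the groups cleanly: |first − second| ≤ 3.
No match: (2,10), since |2−10| = 8.
No match: (5,9), since |5−9| = 4.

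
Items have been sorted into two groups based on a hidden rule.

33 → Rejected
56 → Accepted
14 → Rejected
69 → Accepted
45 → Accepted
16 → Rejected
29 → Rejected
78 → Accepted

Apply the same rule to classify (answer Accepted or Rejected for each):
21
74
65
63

Rejected, Accepted, Accepted, Accepted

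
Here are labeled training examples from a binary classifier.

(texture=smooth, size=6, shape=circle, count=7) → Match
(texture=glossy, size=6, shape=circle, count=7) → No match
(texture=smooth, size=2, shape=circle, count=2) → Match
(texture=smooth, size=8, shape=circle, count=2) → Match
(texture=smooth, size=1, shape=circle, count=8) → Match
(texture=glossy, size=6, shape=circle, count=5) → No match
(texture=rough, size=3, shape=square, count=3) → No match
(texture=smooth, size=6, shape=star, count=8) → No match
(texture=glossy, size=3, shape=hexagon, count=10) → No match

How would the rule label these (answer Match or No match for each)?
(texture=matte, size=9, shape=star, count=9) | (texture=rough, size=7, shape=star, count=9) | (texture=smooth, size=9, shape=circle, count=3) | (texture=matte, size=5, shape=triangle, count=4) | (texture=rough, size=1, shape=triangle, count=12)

Every 'Match' example satisfies: shape is circle AND texture is smooth. None of the 'No match' examples do.
No match: (texture=matte, size=9, shape=star, count=9), since shape is star, texture is matte. No match: (texture=rough, size=7, shape=star, count=9), since shape is star, texture is rough. Match: (texture=smooth, size=9, shape=circle, count=3), since shape is circle, texture is smooth. No match: (texture=matte, size=5, shape=triangle, count=4), since shape is triangle, texture is matte. No match: (texture=rough, size=1, shape=triangle, count=12), since shape is triangle, texture is rough.

No match, No match, Match, No match, No match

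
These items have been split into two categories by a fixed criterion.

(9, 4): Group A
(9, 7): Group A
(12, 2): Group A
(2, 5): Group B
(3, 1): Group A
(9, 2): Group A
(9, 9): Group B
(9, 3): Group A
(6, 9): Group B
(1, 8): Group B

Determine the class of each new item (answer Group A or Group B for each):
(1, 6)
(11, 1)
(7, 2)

Group B, Group A, Group A

Every 'Group A' example satisfies: first > second. None of the 'Group B' examples do.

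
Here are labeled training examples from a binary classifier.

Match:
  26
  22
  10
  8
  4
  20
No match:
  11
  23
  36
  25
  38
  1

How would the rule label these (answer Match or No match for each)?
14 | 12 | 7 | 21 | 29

Match, Match, No match, No match, No match

The rule appears to be: even AND at most 26.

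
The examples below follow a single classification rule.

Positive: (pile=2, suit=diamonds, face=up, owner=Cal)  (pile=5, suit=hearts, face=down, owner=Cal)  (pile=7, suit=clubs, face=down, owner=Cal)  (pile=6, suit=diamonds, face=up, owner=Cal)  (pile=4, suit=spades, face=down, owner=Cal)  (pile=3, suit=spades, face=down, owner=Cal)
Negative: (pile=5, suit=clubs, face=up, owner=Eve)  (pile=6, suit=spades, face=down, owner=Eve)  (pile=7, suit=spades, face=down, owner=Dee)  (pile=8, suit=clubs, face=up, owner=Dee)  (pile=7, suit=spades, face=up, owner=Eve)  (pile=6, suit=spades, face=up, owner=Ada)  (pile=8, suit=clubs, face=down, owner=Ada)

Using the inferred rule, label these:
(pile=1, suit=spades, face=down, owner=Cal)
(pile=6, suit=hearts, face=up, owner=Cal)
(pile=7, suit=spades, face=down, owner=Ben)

The classifier is using: owner is Cal.
(pile=1, suit=spades, face=down, owner=Cal): owner is Cal — meets the rule, so Positive. (pile=6, suit=hearts, face=up, owner=Cal): owner is Cal — meets the rule, so Positive. (pile=7, suit=spades, face=down, owner=Ben): owner is Ben — does not fit, so Negative.

Positive, Positive, Negative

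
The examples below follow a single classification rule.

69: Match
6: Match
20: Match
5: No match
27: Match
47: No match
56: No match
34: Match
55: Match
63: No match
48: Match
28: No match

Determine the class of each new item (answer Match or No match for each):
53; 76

No match, Match

The distinguishing property — ≡ 6 (mod 7) — holds for all the 'Match' cases and none of the 'No match' cases.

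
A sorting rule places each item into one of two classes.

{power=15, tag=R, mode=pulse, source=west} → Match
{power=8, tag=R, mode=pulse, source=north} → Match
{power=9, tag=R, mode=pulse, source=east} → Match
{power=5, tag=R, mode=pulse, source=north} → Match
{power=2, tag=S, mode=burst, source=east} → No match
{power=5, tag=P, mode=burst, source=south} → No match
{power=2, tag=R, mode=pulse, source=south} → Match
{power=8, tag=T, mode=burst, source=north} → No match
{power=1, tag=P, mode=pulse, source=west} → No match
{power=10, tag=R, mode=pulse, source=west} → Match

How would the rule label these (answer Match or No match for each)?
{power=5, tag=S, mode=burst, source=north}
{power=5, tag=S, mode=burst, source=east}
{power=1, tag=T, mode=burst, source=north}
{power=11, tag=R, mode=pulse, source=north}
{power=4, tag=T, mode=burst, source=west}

No match, No match, No match, Match, No match

The pattern is that an item is 'Match' exactly when: tag is R.
{power=5, tag=S, mode=burst, source=north} → tag is S → No match.
{power=5, tag=S, mode=burst, source=east} → tag is S → No match.
{power=1, tag=T, mode=burst, source=north} → tag is T → No match.
{power=11, tag=R, mode=pulse, source=north} → tag is R → Match.
{power=4, tag=T, mode=burst, source=west} → tag is T → No match.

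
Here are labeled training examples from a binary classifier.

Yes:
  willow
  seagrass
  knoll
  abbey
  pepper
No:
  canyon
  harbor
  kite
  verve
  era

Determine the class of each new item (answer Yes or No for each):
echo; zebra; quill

'Yes' ⟺ has a double letter.
echo: no doubled letter, does not fit → No. zebra: no doubled letter, does not fit → No. quill: 'll' doubled, has this property → Yes.

No, No, Yes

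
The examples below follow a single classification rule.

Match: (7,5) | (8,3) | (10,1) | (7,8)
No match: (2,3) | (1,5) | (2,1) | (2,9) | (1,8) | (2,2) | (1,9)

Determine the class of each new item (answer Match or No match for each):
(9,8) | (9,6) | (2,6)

Match, Match, No match

Every 'Match' example satisfies: first ≥ 3. None of the 'No match' examples do.
(9,8) → first 9 → Match. (9,6) → first 9 → Match. (2,6) → first 2 → No match.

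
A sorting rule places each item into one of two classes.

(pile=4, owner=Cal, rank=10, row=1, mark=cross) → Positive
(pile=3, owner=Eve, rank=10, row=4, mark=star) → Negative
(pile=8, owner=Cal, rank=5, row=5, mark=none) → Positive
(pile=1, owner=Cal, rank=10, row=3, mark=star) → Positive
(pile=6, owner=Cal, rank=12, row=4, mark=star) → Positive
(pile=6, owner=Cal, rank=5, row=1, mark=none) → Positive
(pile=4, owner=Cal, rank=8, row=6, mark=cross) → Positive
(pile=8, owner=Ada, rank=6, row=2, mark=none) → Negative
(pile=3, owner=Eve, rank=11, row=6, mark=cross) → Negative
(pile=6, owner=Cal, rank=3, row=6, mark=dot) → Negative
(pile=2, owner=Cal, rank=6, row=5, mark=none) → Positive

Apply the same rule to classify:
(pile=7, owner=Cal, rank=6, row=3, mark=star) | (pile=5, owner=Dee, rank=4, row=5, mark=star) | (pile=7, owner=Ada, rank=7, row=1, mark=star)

Positive, Negative, Negative

The rule appears to be: owner is Cal AND rank ≥ 5.
(pile=7, owner=Cal, rank=6, row=3, mark=star): owner is Cal, rank = 6, has this property → Positive.
(pile=5, owner=Dee, rank=4, row=5, mark=star): owner is Dee, rank = 4, doesn't match → Negative.
(pile=7, owner=Ada, rank=7, row=1, mark=star): owner is Ada, rank = 7, doesn't match → Negative.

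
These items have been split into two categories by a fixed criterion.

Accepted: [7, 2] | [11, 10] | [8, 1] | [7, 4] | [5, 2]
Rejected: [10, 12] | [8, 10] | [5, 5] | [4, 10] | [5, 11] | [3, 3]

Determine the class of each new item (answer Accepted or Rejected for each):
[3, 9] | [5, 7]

The pattern is that an item is 'Accepted' exactly when: sum is odd.
[3, 9] — 3+9 = 12, hence Rejected.
[5, 7] — 5+7 = 12, hence Rejected.

Rejected, Rejected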